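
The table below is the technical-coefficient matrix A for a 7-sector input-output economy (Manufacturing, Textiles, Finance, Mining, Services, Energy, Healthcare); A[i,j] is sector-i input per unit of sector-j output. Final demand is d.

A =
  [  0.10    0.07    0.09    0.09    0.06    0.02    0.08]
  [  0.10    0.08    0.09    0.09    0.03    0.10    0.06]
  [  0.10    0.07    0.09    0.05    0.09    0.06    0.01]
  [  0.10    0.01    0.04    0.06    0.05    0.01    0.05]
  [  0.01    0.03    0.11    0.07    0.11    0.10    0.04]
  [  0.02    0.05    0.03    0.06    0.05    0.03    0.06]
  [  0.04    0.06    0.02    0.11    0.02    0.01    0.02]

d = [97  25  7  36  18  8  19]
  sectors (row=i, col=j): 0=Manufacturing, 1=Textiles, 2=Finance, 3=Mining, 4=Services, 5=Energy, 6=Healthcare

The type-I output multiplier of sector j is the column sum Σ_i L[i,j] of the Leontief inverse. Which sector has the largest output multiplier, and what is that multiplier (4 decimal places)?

Form M = I − A:
  [  0.90   -0.07   -0.09   -0.09   -0.06   -0.02   -0.08]
  [ -0.10    0.92   -0.09   -0.09   -0.03   -0.10   -0.06]
  [ -0.10   -0.07    0.91   -0.05   -0.09   -0.06   -0.01]
  [ -0.10   -0.01   -0.04    0.94   -0.05   -0.01   -0.05]
  [ -0.01   -0.03   -0.11   -0.07    0.89   -0.10   -0.04]
  [ -0.02   -0.05   -0.03   -0.06   -0.05    0.97   -0.06]
  [ -0.04   -0.06   -0.02   -0.11   -0.02   -0.01    0.98]
Leontief inverse L = M⁻¹:
  [  1.1664    0.1168    0.1521    0.1573    0.1129    0.0600    0.1202]
  [  0.1691    1.1304    0.1527    0.1601    0.0842    0.1409    0.1048]
  [  0.1592    0.1146    1.1528    0.1106    0.1443    0.1029    0.0496]
  [  0.1406    0.0382    0.0791    1.1024    0.0842    0.0326    0.0763]
  [  0.0592    0.0688    0.1650    0.1252    1.1632    0.1405    0.0732]
  [  0.0543    0.0752    0.0633    0.0986    0.0792    1.0537    0.0825]
  [  0.0787    0.0828    0.0520    0.1458    0.0467    0.0304    1.0436]
Total output x = L · d:
  x_0 = 1.1664·97 + 0.1168·25 + 0.1521·7 + 0.1573·36 + 0.1129·18 + 0.0600·8 + 0.1202·19 = 127.5813
  x_1 = 0.1691·97 + 1.1304·25 + 0.1527·7 + 0.1601·36 + 0.0842·18 + 0.1409·8 + 0.1048·19 = 56.1258
  x_2 = 0.1592·97 + 0.1146·25 + 1.1528·7 + 0.1106·36 + 0.1443·18 + 0.1029·8 + 0.0496·19 = 34.7224
  x_3 = 0.1406·97 + 0.0382·25 + 0.0791·7 + 1.1024·36 + 0.0842·18 + 0.0326·8 + 0.0763·19 = 58.0576
  x_4 = 0.0592·97 + 0.0688·25 + 0.1650·7 + 0.1252·36 + 1.1632·18 + 0.1405·8 + 0.0732·19 = 36.5715
  x_5 = 0.0543·97 + 0.0752·25 + 0.0633·7 + 0.0986·36 + 0.0792·18 + 1.0537·8 + 0.0825·19 = 22.5625
  x_6 = 0.0787·97 + 0.0828·25 + 0.0520·7 + 0.1458·36 + 0.0467·18 + 0.0304·8 + 1.0436·19 = 36.2333
Output multipliers (column sums of L):
  Manufacturing: 1.8275
  Textiles: 1.6267
  Finance: 1.8168
  Mining: 1.8999
  Services: 1.7146
  Energy: 1.5610
  Healthcare: 1.5502

Mining (1.8999)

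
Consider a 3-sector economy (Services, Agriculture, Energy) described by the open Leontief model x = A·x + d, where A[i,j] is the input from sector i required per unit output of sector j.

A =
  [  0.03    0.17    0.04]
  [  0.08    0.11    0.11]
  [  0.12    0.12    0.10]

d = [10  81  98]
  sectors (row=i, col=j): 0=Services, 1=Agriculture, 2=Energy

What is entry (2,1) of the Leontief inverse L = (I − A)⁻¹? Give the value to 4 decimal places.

L[2,1] = 0.1836

Form M = I − A:
  [  0.97   -0.17   -0.04]
  [ -0.08    0.89   -0.11]
  [ -0.12   -0.12    0.90]
Leontief inverse L = M⁻¹:
  [  1.0574    0.2118    0.0729]
  [  0.1144    1.1653    0.1475]
  [  0.1562    0.1836    1.1405]
Total output x = L · d:
  x_0 = 1.0574·10 + 0.2118·81 + 0.0729·98 = 34.8729
  x_1 = 0.1144·10 + 1.1653·81 + 0.1475·98 = 109.9913
  x_2 = 0.1562·10 + 0.1836·81 + 1.1405·98 = 128.2041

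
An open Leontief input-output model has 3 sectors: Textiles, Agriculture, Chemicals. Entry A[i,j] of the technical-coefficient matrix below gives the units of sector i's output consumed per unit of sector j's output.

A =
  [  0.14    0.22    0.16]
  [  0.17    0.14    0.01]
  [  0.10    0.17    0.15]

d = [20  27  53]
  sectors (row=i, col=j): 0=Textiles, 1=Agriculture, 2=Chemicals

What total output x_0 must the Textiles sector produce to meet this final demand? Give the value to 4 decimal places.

48.1599

Form M = I − A:
  [  0.86   -0.22   -0.16]
  [ -0.17    0.86   -0.01]
  [ -0.10   -0.17    0.85]
Leontief inverse L = M⁻¹:
  [  1.2644    0.3714    0.2424]
  [  0.2523    1.2396    0.0621]
  [  0.1992    0.2916    1.2174]
Total output x = L · d:
  x_0 = 1.2644·20 + 0.3714·27 + 0.2424·53 = 48.1599
  x_1 = 0.2523·20 + 1.2396·27 + 0.0621·53 = 41.8035
  x_2 = 0.1992·20 + 0.2916·27 + 1.2174·53 = 76.3795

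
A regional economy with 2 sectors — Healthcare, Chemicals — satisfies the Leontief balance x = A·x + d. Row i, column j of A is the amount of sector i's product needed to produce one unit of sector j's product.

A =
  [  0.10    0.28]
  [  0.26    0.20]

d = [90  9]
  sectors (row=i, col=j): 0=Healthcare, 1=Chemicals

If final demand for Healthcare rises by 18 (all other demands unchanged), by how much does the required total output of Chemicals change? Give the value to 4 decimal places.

Form M = I − A:
  [  0.90   -0.28]
  [ -0.26    0.80]
Leontief inverse L = M⁻¹:
  [  1.2361    0.4326]
  [  0.4017    1.3906]
Total output x = L · d:
  x_0 = 1.2361·90 + 0.4326·9 = 115.1422
  x_1 = 0.4017·90 + 1.3906·9 = 48.6712
Δx_1 = L[1,0] · Δd_0 = 0.4017 · 18 = 7.2311

7.2311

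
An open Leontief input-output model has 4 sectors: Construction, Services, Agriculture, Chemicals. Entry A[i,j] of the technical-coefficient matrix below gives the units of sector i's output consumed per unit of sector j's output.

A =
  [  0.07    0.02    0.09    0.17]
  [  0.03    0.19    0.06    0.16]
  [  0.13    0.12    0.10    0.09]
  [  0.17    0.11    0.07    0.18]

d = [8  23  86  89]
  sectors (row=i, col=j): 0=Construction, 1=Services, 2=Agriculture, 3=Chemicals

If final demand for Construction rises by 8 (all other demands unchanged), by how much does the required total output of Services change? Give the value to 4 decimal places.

Form M = I − A:
  [  0.93   -0.02   -0.09   -0.17]
  [ -0.03    0.81   -0.06   -0.16]
  [ -0.13   -0.12    0.90   -0.09]
  [ -0.17   -0.11   -0.07    0.82]
Leontief inverse L = M⁻¹:
  [  1.1472    0.0860    0.1415    0.2701]
  [  0.1113    1.2943    0.1199    0.2888]
  [  0.2076    0.2059    1.1620    0.2107]
  [  0.2705    0.2090    0.1446    1.3322]
Total output x = L · d:
  x_0 = 1.1472·8 + 0.0860·23 + 0.1415·86 + 0.2701·89 = 47.3624
  x_1 = 0.1113·8 + 1.2943·23 + 0.1199·86 + 0.2888·89 = 66.6694
  x_2 = 0.2076·8 + 0.2059·23 + 1.1620·86 + 0.2107·89 = 125.0837
  x_3 = 0.2705·8 + 0.2090·23 + 0.1446·86 + 1.3322·89 = 137.9769
Δx_1 = L[1,0] · Δd_0 = 0.1113 · 8 = 0.8904

0.8904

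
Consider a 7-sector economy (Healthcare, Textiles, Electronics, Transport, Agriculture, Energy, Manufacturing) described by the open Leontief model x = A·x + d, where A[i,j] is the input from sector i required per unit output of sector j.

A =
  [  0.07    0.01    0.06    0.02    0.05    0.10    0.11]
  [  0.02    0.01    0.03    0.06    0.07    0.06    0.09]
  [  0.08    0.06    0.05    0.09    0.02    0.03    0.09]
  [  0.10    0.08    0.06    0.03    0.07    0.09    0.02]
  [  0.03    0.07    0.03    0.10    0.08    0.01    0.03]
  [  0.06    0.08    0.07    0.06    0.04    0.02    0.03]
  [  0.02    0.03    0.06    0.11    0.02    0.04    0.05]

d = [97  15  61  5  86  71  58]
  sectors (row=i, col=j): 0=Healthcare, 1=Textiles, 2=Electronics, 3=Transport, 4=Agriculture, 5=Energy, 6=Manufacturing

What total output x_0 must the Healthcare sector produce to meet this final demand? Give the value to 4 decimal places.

Form M = I − A:
  [  0.93   -0.01   -0.06   -0.02   -0.05   -0.10   -0.11]
  [ -0.02    0.99   -0.03   -0.06   -0.07   -0.06   -0.09]
  [ -0.08   -0.06    0.95   -0.09   -0.02   -0.03   -0.09]
  [ -0.10   -0.08   -0.06    0.97   -0.07   -0.09   -0.02]
  [ -0.03   -0.07   -0.03   -0.10    0.92   -0.01   -0.03]
  [ -0.06   -0.08   -0.07   -0.06   -0.04    0.98   -0.03]
  [ -0.02   -0.03   -0.06   -0.11   -0.02   -0.04    0.95]
Leontief inverse L = M⁻¹:
  [  1.1061    0.0433    0.0972    0.0678    0.0797    0.1316    0.1495]
  [  0.0493    1.0395    0.0590    0.0994    0.0969    0.0854    0.1176]
  [  0.1188    0.0912    1.0866    0.1336    0.0531    0.0692    0.1320]
  [  0.1396    0.1141    0.0973    1.0763    0.1072    0.1269    0.0663]
  [  0.0616    0.0990    0.0577    0.1369    1.1126    0.0405    0.0613]
  [  0.0929    0.1069    0.0994    0.0977    0.0700    1.0519    0.0678]
  [  0.0537    0.0593    0.0892    0.1446    0.0469    0.0697    1.0796]
Total output x = L · d:
  x_0 = 1.1061·97 + 0.0433·15 + 0.0972·61 + 0.0678·5 + 0.0797·86 + 0.1316·71 + 0.1495·58 = 139.0785
  x_1 = 0.0493·97 + 1.0395·15 + 0.0590·61 + 0.0994·5 + 0.0969·86 + 0.0854·71 + 0.1176·58 = 45.6872
  x_2 = 0.1188·97 + 0.0912·15 + 1.0866·61 + 0.1336·5 + 0.0531·86 + 0.0692·71 + 0.1320·58 = 96.9717
  x_3 = 0.1396·97 + 0.1141·15 + 0.0973·61 + 1.0763·5 + 0.1072·86 + 0.1269·71 + 0.0663·58 = 48.6452
  x_4 = 0.0616·97 + 0.0990·15 + 0.0577·61 + 0.1369·5 + 1.1126·86 + 0.0405·71 + 0.0613·58 = 113.7805
  x_5 = 0.0929·97 + 0.1069·15 + 0.0994·61 + 0.0977·5 + 0.0700·86 + 1.0519·71 + 0.0678·58 = 101.8097
  x_6 = 0.0537·97 + 0.0593·15 + 0.0892·61 + 0.1446·5 + 0.0469·86 + 0.0697·71 + 1.0796·58 = 83.8626

139.0785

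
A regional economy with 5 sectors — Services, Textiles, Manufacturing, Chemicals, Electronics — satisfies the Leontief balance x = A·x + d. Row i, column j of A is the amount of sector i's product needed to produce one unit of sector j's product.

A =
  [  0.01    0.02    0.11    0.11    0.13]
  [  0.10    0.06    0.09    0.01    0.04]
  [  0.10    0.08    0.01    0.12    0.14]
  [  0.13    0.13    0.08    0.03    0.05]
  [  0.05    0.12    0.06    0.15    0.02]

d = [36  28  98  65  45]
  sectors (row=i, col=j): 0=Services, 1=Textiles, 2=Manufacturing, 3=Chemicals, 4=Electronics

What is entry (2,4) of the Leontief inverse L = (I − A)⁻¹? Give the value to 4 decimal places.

Form M = I − A:
  [  0.99   -0.02   -0.11   -0.11   -0.13]
  [ -0.10    0.94   -0.09   -0.01   -0.04]
  [ -0.10   -0.08    0.99   -0.12   -0.14]
  [ -0.13   -0.13   -0.08    0.97   -0.05]
  [ -0.05   -0.12   -0.06   -0.15    0.98]
Leontief inverse L = M⁻¹:
  [  1.0641    0.0807    0.1496    0.1670    0.1743]
  [  0.1346    1.0954    0.1240    0.0547    0.0831]
  [  0.1553    0.1429    1.0663    0.1801    0.1879]
  [  0.1790    0.1784    0.1302    1.0854    0.1050]
  [  0.1077    0.1743    0.1080    0.1924    1.0671]
Total output x = L · d:
  x_0 = 1.0641·36 + 0.0807·28 + 0.1496·98 + 0.1670·65 + 0.1743·45 = 73.9307
  x_1 = 0.1346·36 + 1.0954·28 + 0.1240·98 + 0.0547·65 + 0.0831·45 = 54.9627
  x_2 = 0.1553·36 + 0.1429·28 + 1.0663·98 + 0.1801·65 + 0.1879·45 = 134.2506
  x_3 = 0.1790·36 + 0.1784·28 + 0.1302·98 + 1.0854·65 + 0.1050·45 = 99.4737
  x_4 = 0.1077·36 + 0.1743·28 + 0.1080·98 + 0.1924·65 + 1.0671·45 = 79.8655

L[2,4] = 0.1879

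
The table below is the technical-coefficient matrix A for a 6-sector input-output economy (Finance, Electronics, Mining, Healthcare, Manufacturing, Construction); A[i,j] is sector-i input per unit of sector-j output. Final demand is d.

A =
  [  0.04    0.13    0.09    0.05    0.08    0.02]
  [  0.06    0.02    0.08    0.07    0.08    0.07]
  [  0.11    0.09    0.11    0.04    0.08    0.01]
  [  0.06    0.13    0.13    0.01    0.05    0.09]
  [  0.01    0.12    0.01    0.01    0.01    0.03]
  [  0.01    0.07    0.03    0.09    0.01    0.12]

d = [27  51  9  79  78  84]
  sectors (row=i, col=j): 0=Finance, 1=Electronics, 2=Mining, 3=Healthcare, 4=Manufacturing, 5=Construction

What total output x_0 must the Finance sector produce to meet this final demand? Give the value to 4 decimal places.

59.5617

Form M = I − A:
  [  0.96   -0.13   -0.09   -0.05   -0.08   -0.02]
  [ -0.06    0.98   -0.08   -0.07   -0.08   -0.07]
  [ -0.11   -0.09    0.89   -0.04   -0.08   -0.01]
  [ -0.06   -0.13   -0.13    0.99   -0.05   -0.09]
  [ -0.01   -0.12   -0.01   -0.01    0.99   -0.03]
  [ -0.01   -0.07   -0.03   -0.09   -0.01    0.88]
Leontief inverse L = M⁻¹:
  [  1.0759    0.1842    0.1400    0.0790    0.1177    0.0528]
  [  0.0899    1.0774    0.1247    0.0962    0.1103    0.1028]
  [  0.1493    0.1541    1.1656    0.0704    0.1227    0.0403]
  [  0.1011    0.1903    0.1860    1.0489    0.0929    0.1300]
  [  0.0254    0.1394    0.0323    0.0274    1.0279    0.0499]
  [  0.0351    0.1141    0.0706    0.1185    0.0355    1.1604]
Total output x = L · d:
  x_0 = 1.0759·27 + 0.1842·51 + 0.1400·9 + 0.0790·79 + 0.1177·78 + 0.0528·84 = 59.5617
  x_1 = 0.0899·27 + 1.0774·51 + 0.1247·9 + 0.0962·79 + 0.1103·78 + 0.1028·84 = 83.3306
  x_2 = 0.1493·27 + 0.1541·51 + 1.1656·9 + 0.0704·79 + 0.1227·78 + 0.0403·84 = 40.8943
  x_3 = 0.1011·27 + 0.1903·51 + 0.1860·9 + 1.0489·79 + 0.0929·78 + 0.1300·84 = 115.1353
  x_4 = 0.0254·27 + 0.1394·51 + 0.0323·9 + 0.0274·79 + 1.0279·78 + 0.0499·84 = 94.6118
  x_5 = 0.0351·27 + 0.1141·51 + 0.0706·9 + 0.1185·79 + 0.0355·78 + 1.1604·84 = 117.0044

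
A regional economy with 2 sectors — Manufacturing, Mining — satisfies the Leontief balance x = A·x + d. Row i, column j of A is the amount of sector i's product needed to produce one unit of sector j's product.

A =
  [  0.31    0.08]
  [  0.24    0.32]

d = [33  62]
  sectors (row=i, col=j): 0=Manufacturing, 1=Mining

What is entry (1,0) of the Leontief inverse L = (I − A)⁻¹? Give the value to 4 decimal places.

L[1,0] = 0.5333

Form M = I − A:
  [  0.69   -0.08]
  [ -0.24    0.68]
Leontief inverse L = M⁻¹:
  [  1.5111    0.1778]
  [  0.5333    1.5333]
Total output x = L · d:
  x_0 = 1.5111·33 + 0.1778·62 = 60.8889
  x_1 = 0.5333·33 + 1.5333·62 = 112.6667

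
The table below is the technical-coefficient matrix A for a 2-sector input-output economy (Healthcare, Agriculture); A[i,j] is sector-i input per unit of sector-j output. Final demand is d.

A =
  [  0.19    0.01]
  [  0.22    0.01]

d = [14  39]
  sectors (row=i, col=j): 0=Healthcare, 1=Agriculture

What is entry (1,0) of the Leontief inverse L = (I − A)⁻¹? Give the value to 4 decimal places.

Form M = I − A:
  [  0.81   -0.01]
  [ -0.22    0.99]
Leontief inverse L = M⁻¹:
  [  1.2380    0.0125]
  [  0.2751    1.0129]
Total output x = L · d:
  x_0 = 1.2380·14 + 0.0125·39 = 17.8192
  x_1 = 0.2751·14 + 1.0129·39 = 43.3538

L[1,0] = 0.2751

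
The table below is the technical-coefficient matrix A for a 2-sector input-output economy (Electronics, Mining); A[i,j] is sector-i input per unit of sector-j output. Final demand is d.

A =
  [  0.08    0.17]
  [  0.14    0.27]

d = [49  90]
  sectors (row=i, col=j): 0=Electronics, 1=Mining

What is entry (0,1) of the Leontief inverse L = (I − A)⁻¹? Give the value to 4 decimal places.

L[0,1] = 0.2624

Form M = I − A:
  [  0.92   -0.17]
  [ -0.14    0.73]
Leontief inverse L = M⁻¹:
  [  1.1269    0.2624]
  [  0.2161    1.4202]
Total output x = L · d:
  x_0 = 1.1269·49 + 0.2624·90 = 78.8361
  x_1 = 0.2161·49 + 1.4202·90 = 138.4069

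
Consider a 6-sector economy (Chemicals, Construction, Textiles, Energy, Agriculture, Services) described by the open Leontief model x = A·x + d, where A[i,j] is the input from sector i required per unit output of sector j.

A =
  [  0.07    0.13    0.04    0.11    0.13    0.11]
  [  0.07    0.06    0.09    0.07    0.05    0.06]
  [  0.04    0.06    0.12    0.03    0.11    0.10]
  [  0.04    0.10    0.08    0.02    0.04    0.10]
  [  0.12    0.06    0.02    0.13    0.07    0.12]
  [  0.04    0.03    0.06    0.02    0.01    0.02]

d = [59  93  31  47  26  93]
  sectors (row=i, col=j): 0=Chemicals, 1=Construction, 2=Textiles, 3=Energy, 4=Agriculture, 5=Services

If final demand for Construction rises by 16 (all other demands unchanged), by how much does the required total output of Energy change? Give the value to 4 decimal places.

Form M = I − A:
  [  0.93   -0.13   -0.04   -0.11   -0.13   -0.11]
  [ -0.07    0.94   -0.09   -0.07   -0.05   -0.06]
  [ -0.04   -0.06    0.88   -0.03   -0.11   -0.10]
  [ -0.04   -0.10   -0.08    0.98   -0.04   -0.10]
  [ -0.12   -0.06   -0.02   -0.13    0.93   -0.12]
  [ -0.04   -0.03   -0.06   -0.02   -0.01    0.98]
Leontief inverse L = M⁻¹:
  [  1.1354    0.2006    0.1054    0.1743    0.1915    0.1917]
  [  0.1120    1.1101    0.1390    0.1115    0.0979    0.1181]
  [  0.0904    0.1115    1.1740    0.0790    0.1626    0.1647]
  [  0.0782    0.1412    0.1260    1.0568    0.0805    0.1480]
  [  0.1742    0.1265    0.0762    0.1841    1.1254    0.1917]
  [  0.0587    0.0532    0.0838    0.0388    0.0339    1.0469]
Total output x = L · d:
  x_0 = 1.1354·59 + 0.2006·93 + 0.1054·31 + 0.1743·47 + 0.1915·26 + 0.1917·93 = 119.9139
  x_1 = 0.1120·59 + 1.1101·93 + 0.1390·31 + 0.1115·47 + 0.0979·26 + 0.1181·93 = 132.9248
  x_2 = 0.0904·59 + 0.1115·93 + 1.1740·31 + 0.0790·47 + 0.1626·26 + 0.1647·93 = 75.3525
  x_3 = 0.0782·59 + 0.1412·93 + 0.1260·31 + 1.0568·47 + 0.0805·26 + 0.1480·93 = 87.1736
  x_4 = 0.1742·59 + 0.1265·93 + 0.0762·31 + 0.1841·47 + 1.1254·26 + 0.1917·93 = 80.1434
  x_5 = 0.0587·59 + 0.0532·93 + 0.0838·31 + 0.0388·47 + 0.0339·26 + 1.0469·93 = 111.0718
Δx_3 = L[3,1] · Δd_1 = 0.1412 · 16 = 2.2584

2.2584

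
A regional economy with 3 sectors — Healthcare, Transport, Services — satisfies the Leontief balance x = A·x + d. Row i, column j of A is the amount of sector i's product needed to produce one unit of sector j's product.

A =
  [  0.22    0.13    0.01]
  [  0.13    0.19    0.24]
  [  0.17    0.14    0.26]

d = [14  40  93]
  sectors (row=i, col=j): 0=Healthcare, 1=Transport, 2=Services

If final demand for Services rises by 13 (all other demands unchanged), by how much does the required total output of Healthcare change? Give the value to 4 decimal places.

Form M = I − A:
  [  0.78   -0.13   -0.01]
  [ -0.13    0.81   -0.24]
  [ -0.17   -0.14    0.74]
Leontief inverse L = M⁻¹:
  [  1.3409    0.2313    0.0931]
  [  0.3247    1.3639    0.4467]
  [  0.3695    0.3112    1.4573]
Total output x = L · d:
  x_0 = 1.3409·14 + 0.2313·40 + 0.0931·93 = 36.6866
  x_1 = 0.3247·14 + 1.3639·40 + 0.4467·93 = 100.6470
  x_2 = 0.3695·14 + 0.3112·40 + 1.4573·93 = 153.1450
Δx_0 = L[0,2] · Δd_2 = 0.0931 · 13 = 1.2108

1.2108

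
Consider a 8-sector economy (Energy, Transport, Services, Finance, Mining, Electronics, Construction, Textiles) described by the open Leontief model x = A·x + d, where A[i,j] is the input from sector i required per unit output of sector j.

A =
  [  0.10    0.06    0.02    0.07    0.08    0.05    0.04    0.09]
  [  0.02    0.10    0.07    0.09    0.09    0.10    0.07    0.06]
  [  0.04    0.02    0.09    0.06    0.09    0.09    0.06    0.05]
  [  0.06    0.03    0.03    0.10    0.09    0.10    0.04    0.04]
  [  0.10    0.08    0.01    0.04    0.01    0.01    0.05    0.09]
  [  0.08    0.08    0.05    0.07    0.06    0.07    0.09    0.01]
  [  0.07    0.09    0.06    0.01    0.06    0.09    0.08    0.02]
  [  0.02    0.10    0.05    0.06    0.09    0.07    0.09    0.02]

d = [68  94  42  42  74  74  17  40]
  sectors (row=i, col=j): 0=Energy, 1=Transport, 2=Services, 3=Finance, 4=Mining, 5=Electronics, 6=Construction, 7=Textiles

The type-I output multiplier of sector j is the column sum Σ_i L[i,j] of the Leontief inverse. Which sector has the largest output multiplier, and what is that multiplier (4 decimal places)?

Form M = I − A:
  [  0.90   -0.06   -0.02   -0.07   -0.08   -0.05   -0.04   -0.09]
  [ -0.02    0.90   -0.07   -0.09   -0.09   -0.10   -0.07   -0.06]
  [ -0.04   -0.02    0.91   -0.06   -0.09   -0.09   -0.06   -0.05]
  [ -0.06   -0.03   -0.03    0.90   -0.09   -0.10   -0.04   -0.04]
  [ -0.10   -0.08   -0.01   -0.04    0.99   -0.01   -0.05   -0.09]
  [ -0.08   -0.08   -0.05   -0.07   -0.06    0.93   -0.09   -0.01]
  [ -0.07   -0.09   -0.06   -0.01   -0.06   -0.09    0.92   -0.02]
  [ -0.02   -0.10   -0.05   -0.06   -0.09   -0.07   -0.09    0.98]
Leontief inverse L = M⁻¹:
  [  1.1645    0.1337    0.0632    0.1348    0.1507    0.1199    0.1045    0.1411]
  [  0.0930    1.1854    0.1270    0.1658    0.1727    0.1875    0.1487    0.1152]
  [  0.1036    0.0872    1.1357    0.1196    0.1563    0.1586    0.1238    0.0962]
  [  0.1246    0.0969    0.0708    1.1620    0.1551    0.1669    0.1011    0.0864]
  [  0.1468    0.1394    0.0462    0.0910    1.0691    0.0682    0.1014    0.1290]
  [  0.1462    0.1518    0.0971    0.1335    0.1308    1.1441    0.1549    0.0600]
  [  0.1315    0.1606    0.1067    0.0685    0.1262    0.1591    1.1438    0.0667]
  [  0.0822    0.1725    0.0975    0.1211    0.1573    0.1425    0.1552    1.0675]
Total output x = L · d:
  x_0 = 1.1645·68 + 0.1337·94 + 0.0632·42 + 0.1348·42 + 0.1507·74 + 0.1199·74 + 0.1045·17 + 0.1411·40 = 127.5175
  x_1 = 0.0930·68 + 1.1854·94 + 0.1270·42 + 0.1658·42 + 0.1727·74 + 0.1875·74 + 0.1487·17 + 0.1152·40 = 163.8442
  x_2 = 0.1036·68 + 0.0872·94 + 1.1357·42 + 0.1196·42 + 0.1563·74 + 0.1586·74 + 0.1238·17 + 0.0962·40 = 97.2165
  x_3 = 0.1246·68 + 0.0969·94 + 0.0708·42 + 1.1620·42 + 0.1551·74 + 0.1669·74 + 0.1011·17 + 0.0864·40 = 98.3622
  x_4 = 0.1468·68 + 0.1394·94 + 0.0462·42 + 0.0910·42 + 1.0691·74 + 0.0682·74 + 0.1014·17 + 0.1290·40 = 119.8938
  x_5 = 0.1462·68 + 0.1518·94 + 0.0971·42 + 0.1335·42 + 0.1308·74 + 1.1441·74 + 0.1549·17 + 0.0600·40 = 133.2788
  x_6 = 0.1315·68 + 0.1606·94 + 0.1067·42 + 0.0685·42 + 0.1262·74 + 0.1591·74 + 1.1438·17 + 0.0667·40 = 74.6169
  x_7 = 0.0822·68 + 0.1725·94 + 0.0975·42 + 0.1211·42 + 0.1573·74 + 0.1425·74 + 0.1552·17 + 1.0675·40 = 98.5029
Output multipliers (column sums of L):
  Energy: 1.9925
  Transport: 2.1275
  Services: 1.7443
  Finance: 1.9963
  Mining: 2.1181
  Electronics: 2.1468
  Construction: 2.0335
  Textiles: 1.7620

Electronics (2.1468)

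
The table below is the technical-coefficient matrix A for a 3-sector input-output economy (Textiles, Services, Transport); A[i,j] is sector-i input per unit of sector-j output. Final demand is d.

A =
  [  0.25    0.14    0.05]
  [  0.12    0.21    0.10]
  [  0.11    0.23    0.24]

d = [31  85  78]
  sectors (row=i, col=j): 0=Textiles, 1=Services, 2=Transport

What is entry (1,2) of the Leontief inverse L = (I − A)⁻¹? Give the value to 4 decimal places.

L[1,2] = 0.1961

Form M = I − A:
  [  0.75   -0.14   -0.05]
  [ -0.12    0.79   -0.10]
  [ -0.11   -0.23    0.76]
Leontief inverse L = M⁻¹:
  [  1.3980    0.2855    0.1295]
  [  0.2474    1.3668    0.1961]
  [  0.2772    0.4549    1.3939]
Total output x = L · d:
  x_0 = 1.3980·31 + 0.2855·85 + 0.1295·78 = 77.7060
  x_1 = 0.2474·31 + 1.3668·85 + 0.1961·78 = 139.1437
  x_2 = 0.2772·31 + 0.4549·85 + 1.3939·78 = 155.9878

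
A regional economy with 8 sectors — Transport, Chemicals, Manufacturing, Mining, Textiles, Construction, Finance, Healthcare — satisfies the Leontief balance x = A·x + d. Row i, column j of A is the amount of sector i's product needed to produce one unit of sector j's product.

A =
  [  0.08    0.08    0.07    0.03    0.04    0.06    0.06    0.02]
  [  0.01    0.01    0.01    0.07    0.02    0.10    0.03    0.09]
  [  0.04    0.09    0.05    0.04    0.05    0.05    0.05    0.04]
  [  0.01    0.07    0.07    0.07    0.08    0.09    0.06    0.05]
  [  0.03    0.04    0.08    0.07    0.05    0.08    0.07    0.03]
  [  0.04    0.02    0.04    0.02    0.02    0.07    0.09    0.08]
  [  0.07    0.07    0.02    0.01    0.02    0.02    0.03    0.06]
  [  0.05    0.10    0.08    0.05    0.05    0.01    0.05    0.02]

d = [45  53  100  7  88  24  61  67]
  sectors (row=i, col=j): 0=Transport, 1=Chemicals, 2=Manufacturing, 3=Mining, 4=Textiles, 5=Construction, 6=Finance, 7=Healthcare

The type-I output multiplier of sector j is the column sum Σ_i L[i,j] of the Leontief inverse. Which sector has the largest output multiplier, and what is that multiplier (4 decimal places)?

Form M = I − A:
  [  0.92   -0.08   -0.07   -0.03   -0.04   -0.06   -0.06   -0.02]
  [ -0.01    0.99   -0.01   -0.07   -0.02   -0.10   -0.03   -0.09]
  [ -0.04   -0.09    0.95   -0.04   -0.05   -0.05   -0.05   -0.04]
  [ -0.01   -0.07   -0.07    0.93   -0.08   -0.09   -0.06   -0.05]
  [ -0.03   -0.04   -0.08   -0.07    0.95   -0.08   -0.07   -0.03]
  [ -0.04   -0.02   -0.04   -0.02   -0.02    0.93   -0.09   -0.08]
  [ -0.07   -0.07   -0.02   -0.01   -0.02   -0.02    0.97   -0.06]
  [ -0.05   -0.10   -0.08   -0.05   -0.05   -0.01   -0.05    0.98]
Leontief inverse L = M⁻¹:
  [  1.1109    0.1213    0.1047    0.0610    0.0673    0.1048    0.0992    0.0579]
  [  0.0327    1.0441    0.0410    0.0946    0.0439    0.1322    0.0639    0.1191]
  [  0.0664    0.1275    1.0826    0.0710    0.0762    0.0923    0.0862    0.0760]
  [  0.0412    0.1163    0.1116    1.1079    0.1135    0.1415    0.1066    0.0942]
  [  0.0600    0.0838    0.1173    0.1022    1.0803    0.1252    0.1118    0.0691]
  [  0.0689    0.0590    0.0709    0.0439    0.0432    1.1017    0.1235    0.1108]
  [  0.0917    0.0995    0.0448    0.0322    0.0387    0.0491    1.0557    0.0843]
  [  0.0760    0.1390    0.1126    0.0824    0.0775    0.0537    0.0849    1.0555]
Total output x = L · d:
  x_0 = 1.1109·45 + 0.1213·53 + 0.1047·100 + 0.0610·7 + 0.0673·88 + 0.1048·24 + 0.0992·61 + 0.0579·67 = 85.6824
  x_1 = 0.0327·45 + 1.0441·53 + 0.0410·100 + 0.0946·7 + 0.0439·88 + 0.1322·24 + 0.0639·61 + 0.1191·67 = 80.4819
  x_2 = 0.0664·45 + 0.1275·53 + 1.0826·100 + 0.0710·7 + 0.0762·88 + 0.0923·24 + 0.0862·61 + 0.0760·67 = 137.7835
  x_3 = 0.0412·45 + 0.1163·53 + 0.1116·100 + 1.1079·7 + 0.1135·88 + 0.1415·24 + 0.1066·61 + 0.0942·67 = 53.1328
  x_4 = 0.0600·45 + 0.0838·53 + 0.1173·100 + 0.1022·7 + 1.0803·88 + 0.1252·24 + 0.1118·61 + 0.0691·67 = 129.1034
  x_5 = 0.0689·45 + 0.0590·53 + 0.0709·100 + 0.0439·7 + 0.0432·88 + 1.1017·24 + 0.1235·61 + 0.1108·67 = 58.8271
  x_6 = 0.0917·45 + 0.0995·53 + 0.0448·100 + 0.0322·7 + 0.0387·88 + 0.0491·24 + 1.0557·61 + 0.0843·67 = 88.7367
  x_7 = 0.0760·45 + 0.1390·53 + 0.1126·100 + 0.0824·7 + 0.0775·88 + 0.0537·24 + 0.0849·61 + 1.0555·67 = 106.6244
Output multipliers (column sums of L):
  Transport: 1.5479
  Chemicals: 1.7906
  Manufacturing: 1.6855
  Mining: 1.5954
  Textiles: 1.5406
  Construction: 1.8004
  Finance: 1.7318
  Healthcare: 1.6668

Construction (1.8004)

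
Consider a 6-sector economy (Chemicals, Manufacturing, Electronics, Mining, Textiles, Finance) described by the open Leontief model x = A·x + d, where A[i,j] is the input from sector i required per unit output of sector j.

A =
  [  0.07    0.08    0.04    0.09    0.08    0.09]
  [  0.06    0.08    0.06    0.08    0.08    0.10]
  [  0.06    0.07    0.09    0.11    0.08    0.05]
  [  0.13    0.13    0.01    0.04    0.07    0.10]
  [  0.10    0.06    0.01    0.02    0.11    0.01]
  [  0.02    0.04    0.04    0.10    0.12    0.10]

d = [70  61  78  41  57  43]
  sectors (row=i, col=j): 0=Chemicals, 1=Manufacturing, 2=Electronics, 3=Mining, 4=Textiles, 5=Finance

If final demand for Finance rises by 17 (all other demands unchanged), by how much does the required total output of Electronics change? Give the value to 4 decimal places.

Form M = I − A:
  [  0.93   -0.08   -0.04   -0.09   -0.08   -0.09]
  [ -0.06    0.92   -0.06   -0.08   -0.08   -0.10]
  [ -0.06   -0.07    0.91   -0.11   -0.08   -0.05]
  [ -0.13   -0.13   -0.01    0.96   -0.07   -0.10]
  [ -0.10   -0.06   -0.01   -0.02    0.89   -0.01]
  [ -0.02   -0.04   -0.04   -0.10   -0.12    0.90]
Leontief inverse L = M⁻¹:
  [  1.1284    0.1401    0.0687    0.1441    0.1518    0.1499]
  [  0.1185    1.1404    0.0906    0.1364    0.1537    0.1605]
  [  0.1228    0.1341    1.1214    0.1658    0.1517    0.1096]
  [  0.1883    0.1919    0.0420    1.1005    0.1469    0.1664]
  [  0.1412    0.0995    0.0281    0.0536    1.1581    0.0456]
  [  0.0756    0.0943    0.0638    0.1461    0.1877    1.1510]
Total output x = L · d:
  x_0 = 1.1284·70 + 0.1401·61 + 0.0687·78 + 0.1441·41 + 0.1518·57 + 0.1499·43 = 113.9005
  x_1 = 0.1185·70 + 1.1404·61 + 0.0906·78 + 0.1364·41 + 0.1537·57 + 0.1605·43 = 106.1836
  x_2 = 0.1228·70 + 0.1341·61 + 1.1214·78 + 0.1658·41 + 0.1517·57 + 0.1096·43 = 124.4082
  x_3 = 0.1883·70 + 0.1919·61 + 0.0420·78 + 1.1005·41 + 0.1469·57 + 0.1664·43 = 88.8098
  x_4 = 0.1412·70 + 0.0995·61 + 0.0281·78 + 0.0536·41 + 1.1581·57 + 0.0456·43 = 88.3184
  x_5 = 0.0756·70 + 0.0943·61 + 0.0638·78 + 0.1461·41 + 0.1877·57 + 1.1510·43 = 82.2010
Δx_2 = L[2,5] · Δd_5 = 0.1096 · 17 = 1.8630

1.8630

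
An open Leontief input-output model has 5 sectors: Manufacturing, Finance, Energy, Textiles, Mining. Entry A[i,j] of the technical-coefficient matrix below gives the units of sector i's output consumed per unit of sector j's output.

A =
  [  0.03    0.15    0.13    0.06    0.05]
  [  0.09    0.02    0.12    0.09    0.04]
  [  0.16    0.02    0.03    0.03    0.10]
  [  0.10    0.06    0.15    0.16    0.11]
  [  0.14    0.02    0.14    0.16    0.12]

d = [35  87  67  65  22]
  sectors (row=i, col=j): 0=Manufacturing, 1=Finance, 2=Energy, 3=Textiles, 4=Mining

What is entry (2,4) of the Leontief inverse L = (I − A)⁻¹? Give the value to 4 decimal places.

Form M = I − A:
  [  0.97   -0.15   -0.13   -0.06   -0.05]
  [ -0.09    0.98   -0.12   -0.09   -0.04]
  [ -0.16   -0.02    0.97   -0.03   -0.10]
  [ -0.10   -0.06   -0.15    0.84   -0.11]
  [ -0.14   -0.02   -0.14   -0.16    0.88]
Leontief inverse L = M⁻¹:
  [  1.1115    0.1844    0.2076    0.1277    0.1111]
  [  0.1592    1.0598    0.1898    0.1503    0.0976]
  [  0.2196    0.0648    1.1044    0.0911    0.1523]
  [  0.2163    0.1205    0.2698    1.2679    0.2069]
  [  0.2547    0.0856    0.2621    0.2687    1.2181]
Total output x = L · d:
  x_0 = 1.1115·35 + 0.1844·87 + 0.2076·67 + 0.1277·65 + 0.1111·22 = 79.6017
  x_1 = 0.1592·35 + 1.0598·87 + 0.1898·67 + 0.1503·65 + 0.0976·22 = 122.4094
  x_2 = 0.2196·35 + 0.0648·87 + 1.1044·67 + 0.0911·65 + 0.1523·22 = 96.5943
  x_3 = 0.2163·35 + 0.1205·87 + 0.2698·67 + 1.2679·65 + 0.2069·22 = 123.0894
  x_4 = 0.2547·35 + 0.0856·87 + 0.2621·67 + 0.2687·65 + 1.2181·22 = 78.1931

L[2,4] = 0.1523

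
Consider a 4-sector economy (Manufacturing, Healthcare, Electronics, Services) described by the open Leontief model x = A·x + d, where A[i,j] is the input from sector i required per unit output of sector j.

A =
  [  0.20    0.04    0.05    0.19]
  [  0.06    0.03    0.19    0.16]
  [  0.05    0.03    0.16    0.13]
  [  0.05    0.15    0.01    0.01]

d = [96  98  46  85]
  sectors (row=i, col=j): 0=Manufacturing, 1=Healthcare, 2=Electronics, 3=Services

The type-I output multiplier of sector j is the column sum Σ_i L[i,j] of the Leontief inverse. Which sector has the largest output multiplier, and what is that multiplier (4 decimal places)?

Services (1.7533)

Form M = I − A:
  [  0.80   -0.04   -0.05   -0.19]
  [ -0.06    0.97   -0.19   -0.16]
  [ -0.05   -0.03    0.84   -0.13]
  [ -0.05   -0.15   -0.01    0.99]
Leontief inverse L = M⁻¹:
  [  1.2809    0.0985    0.1018    0.2751]
  [  0.1110    1.0787    0.2533    0.2289]
  [  0.0930    0.0706    1.2142    0.1887]
  [  0.0825    0.1691    0.0558    1.0606]
Total output x = L · d:
  x_0 = 1.2809·96 + 0.0985·98 + 0.1018·46 + 0.2751·85 = 160.6946
  x_1 = 0.1110·96 + 1.0787·98 + 0.2533·46 + 0.2289·85 = 147.4890
  x_2 = 0.0930·96 + 0.0706·98 + 1.2142·46 + 0.1887·85 = 87.7338
  x_3 = 0.0825·96 + 0.1691·98 + 0.0558·46 + 1.0606·85 = 117.2075
Output multipliers (column sums of L):
  Manufacturing: 1.5674
  Healthcare: 1.4170
  Electronics: 1.6252
  Services: 1.7533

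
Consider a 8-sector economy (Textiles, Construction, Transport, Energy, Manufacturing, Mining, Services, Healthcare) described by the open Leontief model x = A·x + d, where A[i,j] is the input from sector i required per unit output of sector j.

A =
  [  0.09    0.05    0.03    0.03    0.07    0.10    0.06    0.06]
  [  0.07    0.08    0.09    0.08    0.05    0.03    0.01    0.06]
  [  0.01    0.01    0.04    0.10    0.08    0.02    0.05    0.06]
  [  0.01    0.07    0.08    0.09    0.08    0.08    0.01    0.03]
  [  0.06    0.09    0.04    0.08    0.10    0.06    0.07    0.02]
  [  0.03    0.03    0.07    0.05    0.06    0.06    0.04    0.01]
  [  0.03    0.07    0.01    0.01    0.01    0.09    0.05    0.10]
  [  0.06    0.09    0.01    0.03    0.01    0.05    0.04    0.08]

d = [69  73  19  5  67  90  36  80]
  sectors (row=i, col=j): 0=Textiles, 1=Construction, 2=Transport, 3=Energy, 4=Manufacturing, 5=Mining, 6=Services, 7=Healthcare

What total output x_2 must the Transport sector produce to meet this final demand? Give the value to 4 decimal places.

Form M = I − A:
  [  0.91   -0.05   -0.03   -0.03   -0.07   -0.10   -0.06   -0.06]
  [ -0.07    0.92   -0.09   -0.08   -0.05   -0.03   -0.01   -0.06]
  [ -0.01   -0.01    0.96   -0.10   -0.08   -0.02   -0.05   -0.06]
  [ -0.01   -0.07   -0.08    0.91   -0.08   -0.08   -0.01   -0.03]
  [ -0.06   -0.09   -0.04   -0.08    0.90   -0.06   -0.07   -0.02]
  [ -0.03   -0.03   -0.07   -0.05   -0.06    0.94   -0.04   -0.01]
  [ -0.03   -0.07   -0.01   -0.01   -0.01   -0.09    0.95   -0.10]
  [ -0.06   -0.09   -0.01   -0.03   -0.01   -0.05   -0.04    0.92]
Leontief inverse L = M⁻¹:
  [  1.1312    0.1022    0.0696    0.0773    0.1192    0.1540    0.0966    0.1023]
  [  0.1072    1.1300    0.1319    0.1344    0.1015    0.0776    0.0420    0.1013]
  [  0.0358    0.0527    1.0706    0.1411    0.1193    0.0600    0.0758    0.0917]
  [  0.0413    0.1170    0.1233    1.1451    0.1319    0.1239    0.0400    0.0643]
  [  0.1018    0.1483    0.0870    0.1374    1.1569    0.1166    0.1069    0.0645]
  [  0.0544    0.0650    0.1004    0.0894    0.0989    1.0961    0.0654    0.0384]
  [  0.0604    0.1098    0.0392    0.0427    0.0400    0.1269    1.0741    0.1340]
  [  0.0927    0.1315    0.0412    0.0653    0.0430    0.0887    0.0640    1.1152]
Total output x = L · d:
  x_0 = 1.1312·69 + 0.1022·73 + 0.0696·19 + 0.0773·5 + 0.1192·67 + 0.1540·90 + 0.0966·36 + 0.1023·80 = 120.7212
  x_1 = 0.1072·69 + 1.1300·73 + 0.1319·19 + 0.1344·5 + 0.1015·67 + 0.0776·90 + 0.0420·36 + 0.1013·80 = 116.4655
  x_2 = 0.0358·69 + 0.0527·73 + 1.0706·19 + 0.1411·5 + 0.1193·67 + 0.0600·90 + 0.0758·36 + 0.0917·80 = 50.8153
  x_3 = 0.0413·69 + 0.1170·73 + 0.1233·19 + 1.1451·5 + 0.1319·67 + 0.1239·90 + 0.0400·36 + 0.0643·80 = 46.0192
  x_4 = 0.1018·69 + 0.1483·73 + 0.0870·19 + 0.1374·5 + 1.1569·67 + 0.1166·90 + 0.1069·36 + 0.0645·80 = 117.2080
  x_5 = 0.0544·69 + 0.0650·73 + 0.1004·19 + 0.0894·5 + 0.0989·67 + 1.0961·90 + 0.0654·36 + 0.0384·80 = 121.5600
  x_6 = 0.0604·69 + 0.1098·73 + 0.0392·19 + 0.0427·5 + 0.0400·67 + 0.1269·90 + 1.0741·36 + 0.1340·80 = 76.6357
  x_7 = 0.0927·69 + 0.1315·73 + 0.0412·19 + 0.0653·5 + 0.0430·67 + 0.0887·90 + 0.0640·36 + 1.1152·80 = 119.4885

50.8153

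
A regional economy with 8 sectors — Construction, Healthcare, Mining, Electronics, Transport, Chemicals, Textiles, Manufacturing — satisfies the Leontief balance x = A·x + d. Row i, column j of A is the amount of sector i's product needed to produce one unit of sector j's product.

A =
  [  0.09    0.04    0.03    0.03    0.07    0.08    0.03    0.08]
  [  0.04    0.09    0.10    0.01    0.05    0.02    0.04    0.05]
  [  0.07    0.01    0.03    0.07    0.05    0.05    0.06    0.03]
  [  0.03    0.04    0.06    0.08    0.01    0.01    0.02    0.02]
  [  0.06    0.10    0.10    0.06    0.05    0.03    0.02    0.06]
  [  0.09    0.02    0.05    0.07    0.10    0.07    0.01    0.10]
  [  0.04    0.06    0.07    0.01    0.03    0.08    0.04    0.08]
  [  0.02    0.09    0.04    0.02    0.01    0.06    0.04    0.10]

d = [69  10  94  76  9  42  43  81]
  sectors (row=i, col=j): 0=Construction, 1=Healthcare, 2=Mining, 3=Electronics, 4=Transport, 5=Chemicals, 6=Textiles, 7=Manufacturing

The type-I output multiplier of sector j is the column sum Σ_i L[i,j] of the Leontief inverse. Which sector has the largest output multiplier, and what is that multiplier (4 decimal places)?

Manufacturing (1.8826)

Form M = I − A:
  [  0.91   -0.04   -0.03   -0.03   -0.07   -0.08   -0.03   -0.08]
  [ -0.04    0.91   -0.10   -0.01   -0.05   -0.02   -0.04   -0.05]
  [ -0.07   -0.01    0.97   -0.07   -0.05   -0.05   -0.06   -0.03]
  [ -0.03   -0.04   -0.06    0.92   -0.01   -0.01   -0.02   -0.02]
  [ -0.06   -0.10   -0.10   -0.06    0.95   -0.03   -0.02   -0.06]
  [ -0.09   -0.02   -0.05   -0.07   -0.10    0.93   -0.01   -0.10]
  [ -0.04   -0.06   -0.07   -0.01   -0.03   -0.08    0.96   -0.08]
  [ -0.02   -0.09   -0.04   -0.02   -0.01   -0.06   -0.04    0.90]
Leontief inverse L = M⁻¹:
  [  1.1350    0.0850    0.0747    0.0634    0.1086    0.1210    0.0541    0.1350]
  [  0.0772    1.1290    0.1408    0.0376    0.0815    0.0531    0.0651    0.0922]
  [  0.1056    0.0434    1.0658    0.0988    0.0791    0.0823    0.0792    0.0710]
  [  0.0528    0.0620    0.0848    1.1012    0.0278    0.0290    0.0352    0.0436]
  [  0.1036    0.1451    0.1475    0.0950    1.0864    0.0672    0.0483    0.1085]
  [  0.1388    0.0700    0.0994    0.1105    0.1403    1.1132    0.0369    0.1583]
  [  0.0796    0.0990    0.1099    0.0395    0.0646    0.1172    1.0639    0.1290]
  [  0.0527    0.1288    0.0781    0.0442    0.0390    0.0925    0.0623    1.1450]
Total output x = L · d:
  x_0 = 1.1350·69 + 0.0850·10 + 0.0747·94 + 0.0634·76 + 0.1086·9 + 0.1210·42 + 0.0541·43 + 0.1350·81 = 110.3276
  x_1 = 0.0772·69 + 1.1290·10 + 0.1408·94 + 0.0376·76 + 0.0815·9 + 0.0531·42 + 0.0651·43 + 0.0922·81 = 45.9382
  x_2 = 0.1056·69 + 0.0434·10 + 1.0658·94 + 0.0988·76 + 0.0791·9 + 0.0823·42 + 0.0792·43 + 0.0710·81 = 128.7453
  x_3 = 0.0528·69 + 0.0620·10 + 0.0848·94 + 1.1012·76 + 0.0278·9 + 0.0290·42 + 0.0352·43 + 0.0436·81 = 102.4394
  x_4 = 0.1036·69 + 0.1451·10 + 0.1475·94 + 0.0950·76 + 1.0864·9 + 0.0672·42 + 0.0483·43 + 0.1085·81 = 53.1531
  x_5 = 0.1388·69 + 0.0700·10 + 0.0994·94 + 0.1105·76 + 0.1403·9 + 1.1132·42 + 0.0369·43 + 0.1583·81 = 90.4468
  x_6 = 0.0796·69 + 0.0990·10 + 0.1099·94 + 0.0395·76 + 0.0646·9 + 0.1172·42 + 1.0639·43 + 0.1290·81 = 81.5201
  x_7 = 0.0527·69 + 0.1288·10 + 0.0781·94 + 0.0442·76 + 0.0390·9 + 0.0925·42 + 0.0623·43 + 1.1450·81 = 115.2875
Output multipliers (column sums of L):
  Construction: 1.7452
  Healthcare: 1.7624
  Mining: 1.8010
  Electronics: 1.5903
  Transport: 1.6273
  Chemicals: 1.6755
  Textiles: 1.4451
  Manufacturing: 1.8826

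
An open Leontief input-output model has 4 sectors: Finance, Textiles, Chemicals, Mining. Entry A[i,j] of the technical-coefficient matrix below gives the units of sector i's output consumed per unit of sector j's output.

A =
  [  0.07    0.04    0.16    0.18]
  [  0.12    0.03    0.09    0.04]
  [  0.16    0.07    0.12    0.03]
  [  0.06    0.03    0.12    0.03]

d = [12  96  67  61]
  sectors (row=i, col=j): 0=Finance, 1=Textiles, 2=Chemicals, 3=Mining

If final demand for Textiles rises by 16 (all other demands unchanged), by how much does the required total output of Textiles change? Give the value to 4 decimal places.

16.8149

Form M = I − A:
  [  0.93   -0.04   -0.16   -0.18]
  [ -0.12    0.97   -0.09   -0.04]
  [ -0.16   -0.07    0.88   -0.03]
  [ -0.06   -0.03   -0.12    0.97]
Leontief inverse L = M⁻¹:
  [  1.1410    0.0716    0.2451    0.2223]
  [  0.1662    1.0509    0.1484    0.0788]
  [  0.2242    0.0983    1.1985    0.0827]
  [  0.1035    0.0491    0.1680    1.0573]
Total output x = L · d:
  x_0 = 1.1410·12 + 0.0716·96 + 0.2451·67 + 0.2223·61 = 50.5465
  x_1 = 0.1662·12 + 1.0509·96 + 0.1484·67 + 0.0788·61 = 117.6353
  x_2 = 0.2242·12 + 0.0983·96 + 1.1985·67 + 0.0827·61 = 97.4695
  x_3 = 0.1035·12 + 0.0491·96 + 0.1680·67 + 1.0573·61 = 81.7095
Δx_1 = L[1,1] · Δd_1 = 1.0509 · 16 = 16.8149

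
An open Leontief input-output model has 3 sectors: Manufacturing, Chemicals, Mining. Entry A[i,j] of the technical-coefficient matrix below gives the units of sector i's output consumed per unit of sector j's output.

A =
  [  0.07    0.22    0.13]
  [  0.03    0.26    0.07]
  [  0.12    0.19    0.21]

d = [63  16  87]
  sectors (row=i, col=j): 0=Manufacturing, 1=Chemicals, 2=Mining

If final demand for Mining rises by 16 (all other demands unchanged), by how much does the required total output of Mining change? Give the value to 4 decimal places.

Form M = I − A:
  [  0.93   -0.22   -0.13]
  [ -0.03    0.74   -0.07]
  [ -0.12   -0.19    0.79]
Leontief inverse L = M⁻¹:
  [  1.1159    0.3877    0.2180]
  [  0.0627    1.4046    0.1348]
  [  0.1846    0.3967    1.3313]
Total output x = L · d:
  x_0 = 1.1159·63 + 0.3877·16 + 0.2180·87 = 95.4702
  x_1 = 0.0627·63 + 1.4046·16 + 0.1348·87 = 38.1491
  x_2 = 0.1846·63 + 0.3967·16 + 1.3313·87 = 133.8035
Δx_2 = L[2,2] · Δd_2 = 1.3313 · 16 = 21.3016

21.3016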